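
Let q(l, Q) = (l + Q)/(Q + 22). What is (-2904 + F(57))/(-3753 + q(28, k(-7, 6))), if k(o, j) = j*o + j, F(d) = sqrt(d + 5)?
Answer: 20328/26267 - 7*sqrt(62)/26267 ≈ 0.77180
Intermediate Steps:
F(d) = sqrt(5 + d)
k(o, j) = j + j*o
q(l, Q) = (Q + l)/(22 + Q)
(-2904 + F(57))/(-3753 + q(28, k(-7, 6))) = (-2904 + sqrt(5 + 57))/(-3753 + (6*(1 - 7) + 28)/(22 + 6*(1 - 7))) = (-2904 + sqrt(62))/(-3753 + (6*(-6) + 28)/(22 + 6*(-6))) = (-2904 + sqrt(62))/(-3753 + (-36 + 28)/(22 - 36)) = (-2904 + sqrt(62))/(-3753 - 8/(-14)) = (-2904 + sqrt(62))/(-3753 - 1/14*(-8)) = (-2904 + sqrt(62))/(-3753 + 4/7) = (-2904 + sqrt(62))/(-26267/7) = (-2904 + sqrt(62))*(-7/26267) = 20328/26267 - 7*sqrt(62)/26267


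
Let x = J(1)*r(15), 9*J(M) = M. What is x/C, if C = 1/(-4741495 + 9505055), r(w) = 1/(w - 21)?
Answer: -2381780/27 ≈ -88214.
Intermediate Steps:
J(M) = M/9
r(w) = 1/(-21 + w)
x = -1/54 (x = ((1/9)*1)/(-21 + 15) = (1/9)/(-6) = (1/9)*(-1/6) = -1/54 ≈ -0.018519)
C = 1/4763560 ≈ 2.0993e-7
x/C = -1/(54*1/4763560) = -1/54*4763560 = -2381780/27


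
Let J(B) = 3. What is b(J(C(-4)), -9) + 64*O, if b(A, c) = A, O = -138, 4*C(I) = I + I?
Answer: -8829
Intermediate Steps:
C(I) = I/2 (C(I) = (I + I)/4 = (2*I)/4 = I/2)
b(J(C(-4)), -9) + 64*O = 3 + 64*(-138) = 3 - 8832 = -8829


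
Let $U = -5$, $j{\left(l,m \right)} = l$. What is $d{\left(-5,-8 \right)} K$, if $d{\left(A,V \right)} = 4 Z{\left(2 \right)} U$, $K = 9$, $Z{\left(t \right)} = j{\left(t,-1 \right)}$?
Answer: $-360$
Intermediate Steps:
$Z{\left(t \right)} = t$
$d{\left(A,V \right)} = -40$ ($d{\left(A,V \right)} = 4 \cdot 2 \left(-5\right) = 8 \left(-5\right) = -40$)
$d{\left(-5,-8 \right)} K = \left(-40\right) 9 = -360$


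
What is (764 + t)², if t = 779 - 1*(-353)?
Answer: 3594816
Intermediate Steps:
t = 1132 (t = 779 + 353 = 1132)
(764 + t)² = (764 + 1132)² = 1896² = 3594816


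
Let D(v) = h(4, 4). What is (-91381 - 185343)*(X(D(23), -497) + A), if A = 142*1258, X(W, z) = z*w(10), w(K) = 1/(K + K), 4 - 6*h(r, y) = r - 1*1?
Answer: -247129959363/5 ≈ -4.9426e+10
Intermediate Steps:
h(r, y) = ⅚ - r/6 (h(r, y) = ⅔ - (r - 1*1)/6 = ⅔ - (r - 1)/6 = ⅔ - (-1 + r)/6 = ⅔ + (⅙ - r/6) = ⅚ - r/6)
w(K) = 1/(2*K)
D(v) = ⅙ (D(v) = ⅚ - ⅙*4 = ⅚ - ⅔ = ⅙)
X(W, z) = z/20 (X(W, z) = z*((½)/10) = z*((½)*(⅒)) = z*(1/20) = z/20)
A = 178636
(-91381 - 185343)*(X(D(23), -497) + A) = (-91381 - 185343)*((1/20)*(-497) + 178636) = -276724*(-497/20 + 178636) = -276724*3572223/20 = -247129959363/5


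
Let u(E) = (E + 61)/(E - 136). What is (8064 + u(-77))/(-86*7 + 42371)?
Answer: 1717648/8896797 ≈ 0.19306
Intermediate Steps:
u(E) = (61 + E)/(-136 + E)
(8064 + u(-77))/(-86*7 + 42371) = (8064 + (61 - 77)/(-136 - 77))/(-86*7 + 42371) = (8064 - 16/(-213))/(-602 + 42371) = (8064 - 1/213*(-16))/41769 = (8064 + 16/213)*(1/41769) = (1717648/213)*(1/41769) = 1717648/8896797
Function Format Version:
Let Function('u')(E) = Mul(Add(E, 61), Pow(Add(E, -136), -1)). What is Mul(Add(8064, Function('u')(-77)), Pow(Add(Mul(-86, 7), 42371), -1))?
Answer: Rational(1717648, 8896797) ≈ 0.19306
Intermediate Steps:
Function('u')(E) = Mul(Pow(Add(-136, E), -1), Add(61, E)) (Function('u')(E) = Mul(Add(61, E), Pow(Add(-136, E), -1)) = Mul(Pow(Add(-136, E), -1), Add(61, E)))
Mul(Add(8064, Function('u')(-77)), Pow(Add(Mul(-86, 7), 42371), -1)) = Mul(Add(8064, Mul(Pow(Add(-136, -77), -1), Add(61, -77))), Pow(Add(Mul(-86, 7), 42371), -1)) = Mul(Add(8064, Mul(Pow(-213, -1), -16)), Pow(Add(-602, 42371), -1)) = Mul(Add(8064, Mul(Rational(-1, 213), -16)), Pow(41769, -1)) = Mul(Add(8064, Rational(16, 213)), Rational(1, 41769)) = Mul(Rational(1717648, 213), Rational(1, 41769)) = Rational(1717648, 8896797)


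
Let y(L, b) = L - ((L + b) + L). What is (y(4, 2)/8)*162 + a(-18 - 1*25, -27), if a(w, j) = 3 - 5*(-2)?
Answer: -217/2 ≈ -108.50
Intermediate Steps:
y(L, b) = -L - b (y(L, b) = L - (b + 2*L) = L + (-b - 2*L) = -L - b)
a(w, j) = 13 (a(w, j) = 3 + 10 = 13)
(y(4, 2)/8)*162 + a(-18 - 1*25, -27) = ((-1*4 - 1*2)/8)*162 + 13 = ((-4 - 2)*(1/8))*162 + 13 = -6*1/8*162 + 13 = -3/4*162 + 13 = -243/2 + 13 = -217/2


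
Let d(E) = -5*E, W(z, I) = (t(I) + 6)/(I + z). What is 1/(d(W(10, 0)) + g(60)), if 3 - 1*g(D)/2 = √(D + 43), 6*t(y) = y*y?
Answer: -3/403 - 2*√103/403 ≈ -0.057811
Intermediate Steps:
t(y) = y²/6 (t(y) = (y*y)/6 = y²/6)
W(z, I) = (6 + I²/6)/(I + z) (W(z, I) = (I²/6 + 6)/(I + z) = (6 + I²/6)/(I + z))
g(D) = 6 - 2*√(43 + D) (g(D) = 6 - 2*√(D + 43) = 6 - 2*√(43 + D))
1/(d(W(10, 0)) + g(60)) = 1/(-5*(6 + (⅙)*0²)/(0 + 10) + (6 - 2*√(43 + 60))) = 1/(-5*(6 + (⅙)*0)/10 + (6 - 2*√103)) = 1/(-(6 + 0)/2 + (6 - 2*√103)) = 1/(-6/2 + (6 - 2*√103)) = 1/(-5*⅗ + (6 - 2*√103)) = 1/(-3 + (6 - 2*√103)) = 1/(3 - 2*√103)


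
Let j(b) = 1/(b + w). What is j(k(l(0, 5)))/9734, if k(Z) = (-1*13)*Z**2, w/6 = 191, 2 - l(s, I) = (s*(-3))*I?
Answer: 1/10648996 ≈ 9.3906e-8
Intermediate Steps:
l(s, I) = 2 + 3*I*s (l(s, I) = 2 - s*(-3)*I = 2 - (-3*s)*I = 2 - (-3)*I*s = 2 + 3*I*s)
w = 1146 (w = 6*191 = 1146)
k(Z) = -13*Z**2
j(b) = 1/(1146 + b) (j(b) = 1/(b + 1146) = 1/(1146 + b))
j(k(l(0, 5)))/9734 = 1/((1146 - 13*(2 + 3*5*0)**2)*9734) = (1/9734)/(1146 - 13*(2 + 0)**2) = (1/9734)/(1146 - 13*2**2) = (1/9734)/(1146 - 13*4) = (1/9734)/(1146 - 52) = (1/9734)/1094 = (1/1094)*(1/9734) = 1/10648996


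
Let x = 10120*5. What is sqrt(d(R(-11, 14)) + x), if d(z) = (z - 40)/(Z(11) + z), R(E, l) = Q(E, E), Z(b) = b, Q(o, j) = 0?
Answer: 12*sqrt(42515)/11 ≈ 224.94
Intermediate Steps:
x = 50600
R(E, l) = 0
d(z) = (-40 + z)/(11 + z) (d(z) = (z - 40)/(11 + z) = (-40 + z)/(11 + z))
sqrt(d(R(-11, 14)) + x) = sqrt((-40 + 0)/(11 + 0) + 50600) = sqrt(-40/11 + 50600) = sqrt(556560/11) = 12*sqrt(42515)/11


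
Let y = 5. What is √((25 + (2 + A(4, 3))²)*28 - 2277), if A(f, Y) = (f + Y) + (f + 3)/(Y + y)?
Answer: √18455/4 ≈ 33.962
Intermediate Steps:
A(f, Y) = Y + f + (3 + f)/(5 + Y) (A(f, Y) = (f + Y) + (f + 3)/(Y + 5) = (Y + f) + (3 + f)/(5 + Y) = Y + f + (3 + f)/(5 + Y))
√((25 + (2 + A(4, 3))²)*28 - 2277) = √((25 + (2 + (3 + 3² + 5*3 + 6*4 + 3*4)/(5 + 3))²)*28 - 2277) = √((25 + (2 + (3 + 9 + 15 + 24 + 12)/8)²)*28 - 2277) = √((25 + (2 + (⅛)*63)²)*28 - 2277) = √((25 + (2 + 63/8)²)*28 - 2277) = √((25 + (79/8)²)*28 - 2277) = √((25 + 6241/64)*28 - 2277) = √((7841/64)*28 - 2277) = √(54887/16 - 2277) = √(18455/16) = √18455/4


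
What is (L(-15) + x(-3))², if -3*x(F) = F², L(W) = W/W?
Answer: 4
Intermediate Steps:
L(W) = 1
x(F) = -F²/3
(L(-15) + x(-3))² = (1 - ⅓*(-3)²)² = (1 - ⅓*9)² = (1 - 3)² = (-2)² = 4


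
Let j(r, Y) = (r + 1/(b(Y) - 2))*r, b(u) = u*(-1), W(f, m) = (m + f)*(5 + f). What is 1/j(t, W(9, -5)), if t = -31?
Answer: 58/55769 ≈ 0.0010400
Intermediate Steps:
W(f, m) = (5 + f)*(f + m) (W(f, m) = (f + m)*(5 + f) = (5 + f)*(f + m))
b(u) = -u
j(r, Y) = r*(r + 1/(-2 - Y)) (j(r, Y) = (r + 1/(-Y - 2))*r = (r + 1/(-2 - Y))*r = r*(r + 1/(-2 - Y)))
1/j(t, W(9, -5)) = 1/(-31*(-1 + 2*(-31) + (9**2 + 5*9 + 5*(-5) + 9*(-5))*(-31))/(2 + (9**2 + 5*9 + 5*(-5) + 9*(-5)))) = 1/(-31*(-1 - 62 + (81 + 45 - 25 - 45)*(-31))/(2 + (81 + 45 - 25 - 45))) = 1/(-31*(-1 - 62 + 56*(-31))/(2 + 56)) = 1/(-31*(-1 - 62 - 1736)/58) = 1/(-31*1/58*(-1799)) = 1/(55769/58) = 58/55769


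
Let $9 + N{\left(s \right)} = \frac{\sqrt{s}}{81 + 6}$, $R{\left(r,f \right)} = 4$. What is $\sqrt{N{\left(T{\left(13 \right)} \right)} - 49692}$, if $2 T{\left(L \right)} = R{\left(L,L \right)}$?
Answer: $\frac{\sqrt{-376186869 + 87 \sqrt{2}}}{87} \approx 222.94 i$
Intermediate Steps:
$T{\left(L \right)} = 2$ ($T{\left(L \right)} = \frac{1}{2} \cdot 4 = 2$)
$N{\left(s \right)} = -9 + \frac{\sqrt{s}}{87}$ ($N{\left(s \right)} = -9 + \frac{\sqrt{s}}{81 + 6} = -9 + \frac{\sqrt{s}}{87}$)
$\sqrt{N{\left(T{\left(13 \right)} \right)} - 49692} = \sqrt{\left(-9 + \frac{\sqrt{2}}{87}\right) - 49692} = \sqrt{-49701 + \frac{\sqrt{2}}{87}}$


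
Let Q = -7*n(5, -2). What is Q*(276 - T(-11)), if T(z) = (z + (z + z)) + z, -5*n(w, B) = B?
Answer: -896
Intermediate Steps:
n(w, B) = -B/5
T(z) = 4*z (T(z) = (z + 2*z) + z = 3*z + z = 4*z)
Q = -14/5 (Q = -(-7)*(-2)/5 = -7*2/5 = -14/5 ≈ -2.8000)
Q*(276 - T(-11)) = -14*(276 - 4*(-11))/5 = -14*(276 - 1*(-44))/5 = -14*(276 + 44)/5 = -14/5*320 = -896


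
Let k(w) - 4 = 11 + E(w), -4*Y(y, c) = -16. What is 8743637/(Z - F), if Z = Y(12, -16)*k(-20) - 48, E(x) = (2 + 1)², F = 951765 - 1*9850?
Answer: -8743637/941867 ≈ -9.2833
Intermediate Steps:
F = 941915 (F = 951765 - 9850 = 941915)
Y(y, c) = 4 (Y(y, c) = -¼*(-16) = 4)
E(x) = 9 (E(x) = 3² = 9)
k(w) = 24 (k(w) = 4 + (11 + 9) = 4 + 20 = 24)
Z = 48 (Z = 4*24 - 48 = 96 - 48 = 48)
8743637/(Z - F) = 8743637/(48 - 1*941915) = 8743637/(48 - 941915) = 8743637/(-941867) = 8743637*(-1/941867) = -8743637/941867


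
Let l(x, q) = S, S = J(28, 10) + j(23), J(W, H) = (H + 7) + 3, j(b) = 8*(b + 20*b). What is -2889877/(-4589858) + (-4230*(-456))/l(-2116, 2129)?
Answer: 2216127395327/4456752118 ≈ 497.25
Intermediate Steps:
j(b) = 168*b (j(b) = 8*(21*b) = 168*b)
J(W, H) = 10 + H (J(W, H) = (7 + H) + 3 = 10 + H)
S = 3884 (S = (10 + 10) + 168*23 = 20 + 3864 = 3884)
l(x, q) = 3884
-2889877/(-4589858) + (-4230*(-456))/l(-2116, 2129) = -2889877/(-4589858) - 4230*(-456)/3884 = -2889877*(-1/4589858) + 1928880*(1/3884) = 2889877/4589858 + 482220/971 = 2216127395327/4456752118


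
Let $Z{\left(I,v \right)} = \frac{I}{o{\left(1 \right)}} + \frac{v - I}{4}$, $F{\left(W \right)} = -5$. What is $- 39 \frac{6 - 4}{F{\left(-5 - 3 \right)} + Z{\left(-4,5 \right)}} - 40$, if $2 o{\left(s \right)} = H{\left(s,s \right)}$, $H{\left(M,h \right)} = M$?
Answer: $- \frac{1408}{43} \approx -32.744$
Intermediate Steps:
$o{\left(s \right)} = \frac{s}{2}$
$Z{\left(I,v \right)} = \frac{v}{4} + \frac{7 I}{4}$ ($Z{\left(I,v \right)} = \frac{I}{\frac{1}{2} \cdot 1} + \frac{v - I}{4} = I \frac{1}{\frac{1}{2}} + \left(v - I\right) \frac{1}{4} = I 2 - \left(- \frac{v}{4} + \frac{I}{4}\right) = 2 I - \left(- \frac{v}{4} + \frac{I}{4}\right) = \frac{v}{4} + \frac{7 I}{4}$)
$- 39 \frac{6 - 4}{F{\left(-5 - 3 \right)} + Z{\left(-4,5 \right)}} - 40 = - 39 \frac{6 - 4}{-5 + \left(\frac{1}{4} \cdot 5 + \frac{7}{4} \left(-4\right)\right)} - 40 = - 39 \frac{2}{-5 + \left(\frac{5}{4} - 7\right)} - 40 = - 39 \frac{2}{-5 - \frac{23}{4}} - 40 = - 39 \frac{2}{- \frac{43}{4}} - 40 = - 39 \cdot 2 \left(- \frac{4}{43}\right) - 40 = \left(-39\right) \left(- \frac{8}{43}\right) - 40 = \frac{312}{43} - 40 = - \frac{1408}{43}$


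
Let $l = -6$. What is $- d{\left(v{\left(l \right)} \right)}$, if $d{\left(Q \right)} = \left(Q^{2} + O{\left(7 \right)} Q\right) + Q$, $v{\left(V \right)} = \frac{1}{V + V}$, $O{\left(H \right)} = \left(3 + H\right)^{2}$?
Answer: $\frac{1211}{144} \approx 8.4097$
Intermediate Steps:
$v{\left(V \right)} = \frac{1}{2 V}$
$d{\left(Q \right)} = Q^{2} + 101 Q$ ($d{\left(Q \right)} = \left(Q^{2} + \left(3 + 7\right)^{2} Q\right) + Q = \left(Q^{2} + 10^{2} Q\right) + Q = \left(Q^{2} + 100 Q\right) + Q = Q^{2} + 101 Q$)
$- d{\left(v{\left(l \right)} \right)} = - \frac{1}{2 \left(-6\right)} \left(101 + \frac{1}{2 \left(-6\right)}\right) = - \frac{1}{2} \left(- \frac{1}{6}\right) \left(101 + \frac{1}{2} \left(- \frac{1}{6}\right)\right) = - \frac{\left(-1\right) \left(101 - \frac{1}{12}\right)}{12} = - \frac{\left(-1\right) 1211}{12 \cdot 12} = \left(-1\right) \left(- \frac{1211}{144}\right) = \frac{1211}{144}$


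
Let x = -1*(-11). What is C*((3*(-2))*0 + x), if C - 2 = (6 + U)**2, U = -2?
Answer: 198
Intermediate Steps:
C = 18 (C = 2 + (6 - 2)**2 = 2 + 4**2 = 2 + 16 = 18)
x = 11
C*((3*(-2))*0 + x) = 18*((3*(-2))*0 + 11) = 18*(-6*0 + 11) = 18*(0 + 11) = 18*11 = 198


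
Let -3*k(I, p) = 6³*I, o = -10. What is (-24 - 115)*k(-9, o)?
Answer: -90072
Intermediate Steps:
k(I, p) = -72*I (k(I, p) = -6³*I/3 = -72*I)
(-24 - 115)*k(-9, o) = (-24 - 115)*(-72*(-9)) = -139*648 = -90072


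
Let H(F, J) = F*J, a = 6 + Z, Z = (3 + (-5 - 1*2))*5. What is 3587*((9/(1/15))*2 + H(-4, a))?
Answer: 1169362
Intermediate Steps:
Z = -20 (Z = (3 + (-5 - 2))*5 = (3 - 7)*5 = -4*5 = -20)
a = -14 (a = 6 - 20 = -14)
3587*((9/(1/15))*2 + H(-4, a)) = 3587*((9/(1/15))*2 - 4*(-14)) = 3587*((9/(1/15))*2 + 56) = 3587*((9*15)*2 + 56) = 3587*(135*2 + 56) = 3587*(270 + 56) = 3587*326 = 1169362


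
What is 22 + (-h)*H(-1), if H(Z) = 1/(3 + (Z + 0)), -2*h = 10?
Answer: 49/2 ≈ 24.500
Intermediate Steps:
h = -5 (h = -½*10 = -5)
H(Z) = 1/(3 + Z)
22 + (-h)*H(-1) = 22 + (-1*(-5))/(3 - 1) = 22 + 5/2 = 49/2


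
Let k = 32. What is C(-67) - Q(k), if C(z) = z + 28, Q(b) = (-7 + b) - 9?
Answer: -55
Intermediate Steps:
Q(b) = -16 + b
C(z) = 28 + z
C(-67) - Q(k) = (28 - 67) - (-16 + 32) = -39 - 1*16 = -39 - 16 = -55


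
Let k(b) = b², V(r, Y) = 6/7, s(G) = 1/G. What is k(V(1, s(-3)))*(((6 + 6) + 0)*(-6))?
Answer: -2592/49 ≈ -52.898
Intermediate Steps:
V(r, Y) = 6/7 (V(r, Y) = 6*(⅐) = 6/7)
k(V(1, s(-3)))*(((6 + 6) + 0)*(-6)) = (6/7)²*(((6 + 6) + 0)*(-6)) = 36*((12 + 0)*(-6))/49 = 36*(12*(-6))/49 = (36/49)*(-72) = -2592/49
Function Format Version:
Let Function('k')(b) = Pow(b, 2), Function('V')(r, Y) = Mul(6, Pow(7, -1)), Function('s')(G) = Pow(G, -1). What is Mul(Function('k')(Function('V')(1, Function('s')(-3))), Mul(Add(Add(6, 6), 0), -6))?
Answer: Rational(-2592, 49) ≈ -52.898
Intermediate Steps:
Function('V')(r, Y) = Rational(6, 7) (Function('V')(r, Y) = Mul(6, Rational(1, 7)) = Rational(6, 7))
Mul(Function('k')(Function('V')(1, Function('s')(-3))), Mul(Add(Add(6, 6), 0), -6)) = Mul(Pow(Rational(6, 7), 2), Mul(Add(Add(6, 6), 0), -6)) = Mul(Rational(36, 49), Mul(Add(12, 0), -6)) = Mul(Rational(36, 49), Mul(12, -6)) = Mul(Rational(36, 49), -72) = Rational(-2592, 49)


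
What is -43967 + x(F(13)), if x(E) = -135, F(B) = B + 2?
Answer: -44102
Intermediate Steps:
F(B) = 2 + B
-43967 + x(F(13)) = -43967 - 135 = -44102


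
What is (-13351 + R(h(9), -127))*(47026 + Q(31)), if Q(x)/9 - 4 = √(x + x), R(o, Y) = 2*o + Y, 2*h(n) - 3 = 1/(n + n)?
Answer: -5707420519/9 - 242549*√62/2 ≈ -6.3511e+8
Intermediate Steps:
h(n) = 3/2 + 1/(4*n) (h(n) = 3/2 + 1/(2*(n + n)) = 3/2 + 1/(2*((2*n))) = 3/2 + (1/(2*n))/2 = 3/2 + 1/(4*n))
R(o, Y) = Y + 2*o
Q(x) = 36 + 9*√2*√x (Q(x) = 36 + 9*√(x + x) = 36 + 9*√(2*x) = 36 + 9*(√2*√x) = 36 + 9*√2*√x)
(-13351 + R(h(9), -127))*(47026 + Q(31)) = (-13351 + (-127 + 2*((¼)*(1 + 6*9)/9)))*(47026 + (36 + 9*√2*√31)) = (-13351 + (-127 + 2*((¼)*(⅑)*(1 + 54))))*(47026 + (36 + 9*√62)) = (-13351 + (-127 + 2*((¼)*(⅑)*55)))*(47062 + 9*√62) = (-13351 + (-127 + 2*(55/36)))*(47062 + 9*√62) = (-13351 + (-127 + 55/18))*(47062 + 9*√62) = (-13351 - 2231/18)*(47062 + 9*√62) = -242549*(47062 + 9*√62)/18 = -5707420519/9 - 242549*√62/2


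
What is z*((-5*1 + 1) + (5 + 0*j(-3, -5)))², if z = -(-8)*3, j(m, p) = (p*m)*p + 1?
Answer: 24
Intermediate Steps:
j(m, p) = 1 + m*p² (j(m, p) = (m*p)*p + 1 = m*p² + 1 = 1 + m*p²)
z = 24 (z = -1*(-24) = 24)
z*((-5*1 + 1) + (5 + 0*j(-3, -5)))² = 24*((-5*1 + 1) + (5 + 0*(1 - 3*(-5)²)))² = 24*((-5 + 1) + (5 + 0*(1 - 3*25)))² = 24*(-4 + (5 + 0*(1 - 75)))² = 24*(-4 + (5 + 0*(-74)))² = 24*(-4 + (5 + 0))² = 24*(-4 + 5)² = 24*1² = 24*1 = 24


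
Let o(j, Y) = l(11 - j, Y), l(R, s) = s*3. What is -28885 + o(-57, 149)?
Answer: -28438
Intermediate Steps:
l(R, s) = 3*s
o(j, Y) = 3*Y
-28885 + o(-57, 149) = -28885 + 3*149 = -28885 + 447 = -28438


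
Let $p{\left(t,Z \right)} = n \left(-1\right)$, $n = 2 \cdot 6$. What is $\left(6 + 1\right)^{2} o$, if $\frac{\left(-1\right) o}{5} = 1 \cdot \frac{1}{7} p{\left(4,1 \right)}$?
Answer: $420$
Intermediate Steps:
$n = 12$
$p{\left(t,Z \right)} = -12$ ($p{\left(t,Z \right)} = 12 \left(-1\right) = -12$)
$o = \frac{60}{7}$ ($o = - 5 \cdot 1 \cdot \frac{1}{7} \left(-12\right) = - 5 \cdot \frac{1}{7} \left(-12\right) = \left(-5\right) \left(- \frac{12}{7}\right) = \frac{60}{7} \approx 8.5714$)
$\left(6 + 1\right)^{2} o = \left(6 + 1\right)^{2} \cdot \frac{60}{7} = 7^{2} \cdot \frac{60}{7} = 49 \cdot \frac{60}{7} = 420$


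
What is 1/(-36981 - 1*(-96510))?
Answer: 1/59529 ≈ 1.6799e-5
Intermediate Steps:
1/(-36981 - 1*(-96510)) = 1/(-36981 + 96510) = 1/59529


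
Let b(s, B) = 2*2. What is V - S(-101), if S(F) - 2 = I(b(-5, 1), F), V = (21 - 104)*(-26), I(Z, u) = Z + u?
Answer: 2253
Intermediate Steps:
b(s, B) = 4
V = 2158 (V = -83*(-26) = 2158)
S(F) = 6 + F (S(F) = 2 + (4 + F) = 6 + F)
V - S(-101) = 2158 - (6 - 101) = 2158 - 1*(-95) = 2158 + 95 = 2253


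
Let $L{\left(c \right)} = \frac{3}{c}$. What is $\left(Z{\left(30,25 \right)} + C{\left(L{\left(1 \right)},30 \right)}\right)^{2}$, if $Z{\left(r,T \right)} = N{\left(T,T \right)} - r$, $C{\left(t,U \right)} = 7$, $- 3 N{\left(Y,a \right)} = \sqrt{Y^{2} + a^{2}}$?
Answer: $\frac{6011}{9} + \frac{1150 \sqrt{2}}{3} \approx 1210.0$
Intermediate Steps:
$N{\left(Y,a \right)} = - \frac{\sqrt{Y^{2} + a^{2}}}{3}$
$Z{\left(r,T \right)} = - r - \frac{\sqrt{2} \sqrt{T^{2}}}{3}$ ($Z{\left(r,T \right)} = - \frac{\sqrt{T^{2} + T^{2}}}{3} - r = - \frac{\sqrt{2 T^{2}}}{3} - r = - \frac{\sqrt{2} \sqrt{T^{2}}}{3} - r = - r - \frac{\sqrt{2} \sqrt{T^{2}}}{3}$)
$\left(Z{\left(30,25 \right)} + C{\left(L{\left(1 \right)},30 \right)}\right)^{2} = \left(\left(\left(-1\right) 30 - \frac{\sqrt{2} \sqrt{25^{2}}}{3}\right) + 7\right)^{2} = \left(\left(-30 - \frac{\sqrt{2} \sqrt{625}}{3}\right) + 7\right)^{2} = \left(\left(-30 - \frac{1}{3} \sqrt{2} \cdot 25\right) + 7\right)^{2} = \left(\left(-30 - \frac{25 \sqrt{2}}{3}\right) + 7\right)^{2} = \left(-23 - \frac{25 \sqrt{2}}{3}\right)^{2}$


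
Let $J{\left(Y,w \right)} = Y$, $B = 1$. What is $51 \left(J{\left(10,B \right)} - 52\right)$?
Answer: $-2142$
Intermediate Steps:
$51 \left(J{\left(10,B \right)} - 52\right) = 51 \left(10 - 52\right) = 51 \left(-42\right) = -2142$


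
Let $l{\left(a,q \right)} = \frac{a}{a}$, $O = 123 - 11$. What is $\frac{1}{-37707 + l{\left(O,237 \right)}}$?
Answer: $- \frac{1}{37706} \approx -2.6521 \cdot 10^{-5}$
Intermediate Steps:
$O = 112$ ($O = 123 - 11 = 112$)
$l{\left(a,q \right)} = 1$
$\frac{1}{-37707 + l{\left(O,237 \right)}} = \frac{1}{-37707 + 1} = \frac{1}{-37706} = - \frac{1}{37706}$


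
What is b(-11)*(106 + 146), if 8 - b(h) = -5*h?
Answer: -11844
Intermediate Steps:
b(h) = 8 + 5*h (b(h) = 8 - (-5)*h = 8 + 5*h)
b(-11)*(106 + 146) = (8 + 5*(-11))*(106 + 146) = (8 - 55)*252 = -47*252 = -11844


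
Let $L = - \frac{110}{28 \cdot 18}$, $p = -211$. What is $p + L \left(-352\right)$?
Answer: $- \frac{8453}{63} \approx -134.17$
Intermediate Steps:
$L = - \frac{55}{252}$ ($L = - \frac{110}{504} = \left(-110\right) \frac{1}{504} = - \frac{55}{252} \approx -0.21825$)
$p + L \left(-352\right) = -211 - - \frac{4840}{63} = -211 + \frac{4840}{63} = - \frac{8453}{63}$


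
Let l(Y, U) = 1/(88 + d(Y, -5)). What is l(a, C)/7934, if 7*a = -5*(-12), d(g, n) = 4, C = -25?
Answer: 1/729928 ≈ 1.3700e-6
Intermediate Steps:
a = 60/7 (a = (-5*(-12))/7 = (⅐)*60 = 60/7 ≈ 8.5714)
l(Y, U) = 1/92 (l(Y, U) = 1/(88 + 4) = 1/92)
l(a, C)/7934 = (1/92)/7934 = (1/92)*(1/7934) = 1/729928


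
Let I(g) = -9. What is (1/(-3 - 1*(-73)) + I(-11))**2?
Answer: 395641/4900 ≈ 80.743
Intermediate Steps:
(1/(-3 - 1*(-73)) + I(-11))**2 = (1/(-3 - 1*(-73)) - 9)**2 = (1/(-3 + 73) - 9)**2 = (1/70 - 9)**2 = (-629/70)**2 = 395641/4900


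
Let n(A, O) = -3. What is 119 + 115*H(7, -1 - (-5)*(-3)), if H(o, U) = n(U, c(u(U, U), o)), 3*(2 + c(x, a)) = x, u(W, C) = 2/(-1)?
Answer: -226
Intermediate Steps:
u(W, C) = -2 (u(W, C) = 2*(-1) = -2)
c(x, a) = -2 + x/3
H(o, U) = -3
119 + 115*H(7, -1 - (-5)*(-3)) = 119 + 115*(-3) = 119 - 345 = -226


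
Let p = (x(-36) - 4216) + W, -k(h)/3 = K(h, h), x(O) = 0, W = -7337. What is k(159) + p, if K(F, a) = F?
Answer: -12030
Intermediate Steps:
k(h) = -3*h
p = -11553 (p = (0 - 4216) - 7337 = -4216 - 7337 = -11553)
k(159) + p = -3*159 - 11553 = -477 - 11553 = -12030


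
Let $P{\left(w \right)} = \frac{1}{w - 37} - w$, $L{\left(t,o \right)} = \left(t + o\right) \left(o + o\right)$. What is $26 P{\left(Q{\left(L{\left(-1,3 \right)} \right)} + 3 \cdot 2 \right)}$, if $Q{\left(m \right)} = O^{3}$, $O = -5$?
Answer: $\frac{18563}{6} \approx 3093.8$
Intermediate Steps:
$L{\left(t,o \right)} = 2 o \left(o + t\right)$ ($L{\left(t,o \right)} = \left(o + t\right) 2 o = 2 o \left(o + t\right)$)
$Q{\left(m \right)} = -125$ ($Q{\left(m \right)} = \left(-5\right)^{3} = -125$)
$P{\left(w \right)} = \frac{1}{-37 + w} - w$
$26 P{\left(Q{\left(L{\left(-1,3 \right)} \right)} + 3 \cdot 2 \right)} = 26 \frac{1 - \left(-125 + 3 \cdot 2\right)^{2} + 37 \left(-125 + 3 \cdot 2\right)}{-37 + \left(-125 + 3 \cdot 2\right)} = 26 \frac{1 - \left(-125 + 6\right)^{2} + 37 \left(-125 + 6\right)}{-37 + \left(-125 + 6\right)} = 26 \frac{1 - \left(-119\right)^{2} + 37 \left(-119\right)}{-37 - 119} = 26 \frac{1 - 14161 - 4403}{-156} = 26 \left(- \frac{1 - 14161 - 4403}{156}\right) = 26 \left(\left(- \frac{1}{156}\right) \left(-18563\right)\right) = 26 \cdot \frac{18563}{156} = \frac{18563}{6}$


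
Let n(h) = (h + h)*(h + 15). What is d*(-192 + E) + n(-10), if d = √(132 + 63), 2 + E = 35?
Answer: -100 - 159*√195 ≈ -2320.3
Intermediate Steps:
E = 33 (E = -2 + 35 = 33)
d = √195 ≈ 13.964
n(h) = 2*h*(15 + h) (n(h) = (2*h)*(15 + h) = 2*h*(15 + h))
d*(-192 + E) + n(-10) = √195*(-192 + 33) + 2*(-10)*(15 - 10) = √195*(-159) + 2*(-10)*5 = -159*√195 - 100 = -100 - 159*√195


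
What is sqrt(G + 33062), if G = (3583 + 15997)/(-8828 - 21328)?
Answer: sqrt(1879092153897)/7539 ≈ 181.83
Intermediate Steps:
G = -4895/7539 (G = 19580/(-30156) = 19580*(-1/30156) = -4895/7539 ≈ -0.64929)
sqrt(G + 33062) = sqrt(-4895/7539 + 33062) = sqrt(249249523/7539) = sqrt(1879092153897)/7539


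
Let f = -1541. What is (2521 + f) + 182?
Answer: 1162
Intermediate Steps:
(2521 + f) + 182 = (2521 - 1541) + 182 = 980 + 182 = 1162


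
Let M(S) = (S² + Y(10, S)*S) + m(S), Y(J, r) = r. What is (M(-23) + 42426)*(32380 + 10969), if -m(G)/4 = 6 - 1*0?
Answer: 1883947540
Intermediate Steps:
m(G) = -24 (m(G) = -4*(6 - 1*0) = -4*(6 + 0) = -4*6 = -24)
M(S) = -24 + 2*S² (M(S) = (S² + S*S) - 24 = (S² + S²) - 24 = 2*S² - 24 = -24 + 2*S²)
(M(-23) + 42426)*(32380 + 10969) = ((-24 + 2*(-23)²) + 42426)*(32380 + 10969) = ((-24 + 2*529) + 42426)*43349 = ((-24 + 1058) + 42426)*43349 = (1034 + 42426)*43349 = 43460*43349 = 1883947540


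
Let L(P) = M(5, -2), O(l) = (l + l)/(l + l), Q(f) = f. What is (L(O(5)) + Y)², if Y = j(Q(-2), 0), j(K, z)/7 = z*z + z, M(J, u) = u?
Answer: 4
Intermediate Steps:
j(K, z) = 7*z + 7*z² (j(K, z) = 7*(z*z + z) = 7*(z² + z) = 7*(z + z²) = 7*z + 7*z²)
O(l) = 1 (O(l) = (2*l)/((2*l)) = (2*l)*(1/(2*l)) = 1)
L(P) = -2
Y = 0 (Y = 7*0*(1 + 0) = 7*0*1 = 0)
(L(O(5)) + Y)² = (-2 + 0)² = (-2)² = 4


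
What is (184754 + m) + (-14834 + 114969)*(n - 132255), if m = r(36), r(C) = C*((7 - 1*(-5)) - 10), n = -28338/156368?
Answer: -1035405390741031/78184 ≈ -1.3243e+10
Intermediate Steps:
n = -14169/78184 (n = -28338*1/156368 = -14169/78184 ≈ -0.18123)
r(C) = 2*C (r(C) = C*((7 + 5) - 10) = C*(12 - 10) = C*2 = 2*C)
m = 72 (m = 2*36 = 72)
(184754 + m) + (-14834 + 114969)*(n - 132255) = (184754 + 72) + (-14834 + 114969)*(-14169/78184 - 132255) = 184826 + 100135*(-10340239089/78184) = 184826 - 1035419841177015/78184 = -1035405390741031/78184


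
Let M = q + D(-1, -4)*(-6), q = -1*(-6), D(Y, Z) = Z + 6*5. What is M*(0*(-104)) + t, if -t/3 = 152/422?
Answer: -228/211 ≈ -1.0806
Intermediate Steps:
D(Y, Z) = 30 + Z (D(Y, Z) = Z + 30 = 30 + Z)
q = 6
t = -228/211 (t = -456/422 = -3*76/211 = -228/211 ≈ -1.0806)
M = -150 (M = 6 + (30 - 4)*(-6) = 6 + 26*(-6) = 6 - 156 = -150)
M*(0*(-104)) + t = -0*(-104) - 228/211 = -150*0 - 228/211 = 0 - 228/211 = -228/211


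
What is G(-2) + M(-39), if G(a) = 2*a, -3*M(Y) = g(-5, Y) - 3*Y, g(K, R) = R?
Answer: -30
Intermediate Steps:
M(Y) = 2*Y/3 (M(Y) = -(Y - 3*Y)/3 = -(-2)*Y/3 = 2*Y/3)
G(-2) + M(-39) = 2*(-2) + (2/3)*(-39) = -4 - 26 = -30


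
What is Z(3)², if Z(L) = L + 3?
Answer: 36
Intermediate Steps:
Z(L) = 3 + L
Z(3)² = (3 + 3)² = 6² = 36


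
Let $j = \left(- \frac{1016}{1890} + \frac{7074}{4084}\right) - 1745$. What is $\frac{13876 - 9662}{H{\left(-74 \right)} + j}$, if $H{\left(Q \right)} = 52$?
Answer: $- \frac{8131713660}{3264660041} \approx -2.4908$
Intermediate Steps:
$j = - \frac{3365003921}{1929690}$ ($j = \left(\left(-1016\right) \frac{1}{1890} + 7074 \cdot \frac{1}{4084}\right) - 1745 = \left(- \frac{508}{945} + \frac{3537}{2042}\right) - 1745 = \frac{2305129}{1929690} - 1745 = - \frac{3365003921}{1929690} \approx -1743.8$)
$\frac{13876 - 9662}{H{\left(-74 \right)} + j} = \frac{13876 - 9662}{52 - \frac{3365003921}{1929690}} = \frac{4214}{- \frac{3264660041}{1929690}} = 4214 \left(- \frac{1929690}{3264660041}\right) = - \frac{8131713660}{3264660041}$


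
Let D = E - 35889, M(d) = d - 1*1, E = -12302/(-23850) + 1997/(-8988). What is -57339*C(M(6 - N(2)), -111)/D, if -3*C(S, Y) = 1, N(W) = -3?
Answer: -682855884900/1282206579379 ≈ -0.53256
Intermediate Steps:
E = 10490321/35727300 (E = -12302*(-1/23850) + 1997*(-1/8988) = 6151/11925 - 1997/8988 = 10490321/35727300 ≈ 0.29362)
M(d) = -1 + d (M(d) = d - 1 = -1 + d)
C(S, Y) = -1/3 (C(S, Y) = -1/3*1 = -1/3)
D = -1282206579379/35727300 (D = 10490321/35727300 - 35889 = -1282206579379/35727300 ≈ -35889.)
-57339*C(M(6 - N(2)), -111)/D = -57339/((-1282206579379/(35727300*(-1/3)))) = -57339/((-1282206579379/35727300*(-3))) = -57339/1282206579379/11909100 = -57339*11909100/1282206579379 = -682855884900/1282206579379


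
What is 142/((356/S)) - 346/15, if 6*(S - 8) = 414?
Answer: 20417/2670 ≈ 7.6468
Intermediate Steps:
S = 77 (S = 8 + (⅙)*414 = 8 + 69 = 77)
142/((356/S)) - 346/15 = 142/((356/77)) - 346/15 = 142/((356*(1/77))) - 346*1/15 = 142/(356/77) - 346/15 = 142*(77/356) - 346/15 = 5467/178 - 346/15 = 20417/2670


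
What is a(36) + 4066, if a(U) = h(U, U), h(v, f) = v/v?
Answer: 4067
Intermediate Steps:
h(v, f) = 1
a(U) = 1
a(36) + 4066 = 1 + 4066 = 4067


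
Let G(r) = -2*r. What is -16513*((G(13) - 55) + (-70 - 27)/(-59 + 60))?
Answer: 2939314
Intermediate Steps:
-16513*((G(13) - 55) + (-70 - 27)/(-59 + 60)) = -16513*((-2*13 - 55) + (-70 - 27)/(-59 + 60)) = -16513*((-26 - 55) - 97/1) = -16513*(-81 - 97*1) = -16513*(-81 - 97) = -16513*(-178) = 2939314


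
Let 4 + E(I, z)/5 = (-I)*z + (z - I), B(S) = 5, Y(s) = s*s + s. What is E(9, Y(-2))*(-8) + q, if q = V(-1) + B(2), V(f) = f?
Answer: 1164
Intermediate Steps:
Y(s) = s + s² (Y(s) = s² + s = s + s²)
E(I, z) = -20 - 5*I + 5*z - 5*I*z (E(I, z) = -20 + 5*((-I)*z + (z - I)) = -20 + 5*(-I*z + (z - I)) = -20 + 5*(z - I - I*z) = -20 + (-5*I + 5*z - 5*I*z) = -20 - 5*I + 5*z - 5*I*z)
q = 4 (q = -1 + 5 = 4)
E(9, Y(-2))*(-8) + q = (-20 - 5*9 + 5*(-2*(1 - 2)) - 5*9*(-2*(1 - 2)))*(-8) + 4 = (-20 - 45 + 5*(-2*(-1)) - 5*9*(-2*(-1)))*(-8) + 4 = (-20 - 45 + 5*2 - 5*9*2)*(-8) + 4 = (-20 - 45 + 10 - 90)*(-8) + 4 = -145*(-8) + 4 = 1160 + 4 = 1164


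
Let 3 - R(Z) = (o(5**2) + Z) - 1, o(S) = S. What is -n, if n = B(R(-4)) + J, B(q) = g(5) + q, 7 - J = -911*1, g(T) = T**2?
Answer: -926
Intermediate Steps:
J = 918 (J = 7 - (-911) = 7 - 1*(-911) = 7 + 911 = 918)
R(Z) = -21 - Z (R(Z) = 3 - ((5**2 + Z) - 1) = 3 - ((25 + Z) - 1) = 3 - (24 + Z) = 3 + (-24 - Z) = -21 - Z)
B(q) = 25 + q (B(q) = 5**2 + q = 25 + q)
n = 926 (n = (25 + (-21 - 1*(-4))) + 918 = (25 + (-21 + 4)) + 918 = (25 - 17) + 918 = 8 + 918 = 926)
-n = -1*926 = -926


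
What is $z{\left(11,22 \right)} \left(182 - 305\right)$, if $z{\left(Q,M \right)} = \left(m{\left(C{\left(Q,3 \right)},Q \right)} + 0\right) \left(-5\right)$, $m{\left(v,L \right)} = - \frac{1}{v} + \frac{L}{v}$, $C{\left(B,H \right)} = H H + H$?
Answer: $\frac{1025}{2} \approx 512.5$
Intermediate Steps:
$C{\left(B,H \right)} = H + H^{2}$ ($C{\left(B,H \right)} = H^{2} + H = H + H^{2}$)
$z{\left(Q,M \right)} = \frac{5}{12} - \frac{5 Q}{12}$ ($z{\left(Q,M \right)} = \left(\frac{-1 + Q}{3 \left(1 + 3\right)} + 0\right) \left(-5\right) = \left(\frac{-1 + Q}{3 \cdot 4} + 0\right) \left(-5\right) = \left(\frac{-1 + Q}{12} + 0\right) \left(-5\right) = \left(\left(- \frac{1}{12} + \frac{Q}{12}\right) + 0\right) \left(-5\right) = \left(- \frac{1}{12} + \frac{Q}{12}\right) \left(-5\right) = \frac{5}{12} - \frac{5 Q}{12}$)
$z{\left(11,22 \right)} \left(182 - 305\right) = \left(\frac{5}{12} - \frac{55}{12}\right) \left(182 - 305\right) = \left(\frac{5}{12} - \frac{55}{12}\right) \left(-123\right) = \left(- \frac{25}{6}\right) \left(-123\right) = \frac{1025}{2}$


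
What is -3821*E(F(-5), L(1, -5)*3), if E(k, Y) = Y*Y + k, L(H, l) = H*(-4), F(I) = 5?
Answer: -569329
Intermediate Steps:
L(H, l) = -4*H
E(k, Y) = k + Y² (E(k, Y) = Y² + k = k + Y²)
-3821*E(F(-5), L(1, -5)*3) = -3821*(5 + (-4*1*3)²) = -3821*(5 + (-4*3)²) = -3821*(5 + (-12)²) = -3821*(5 + 144) = -3821*149 = -569329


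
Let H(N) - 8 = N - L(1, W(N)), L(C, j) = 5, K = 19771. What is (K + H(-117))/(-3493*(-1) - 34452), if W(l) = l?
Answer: -19657/30959 ≈ -0.63494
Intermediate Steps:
H(N) = 3 + N (H(N) = 8 + (N - 1*5) = 8 + (N - 5) = 8 + (-5 + N) = 3 + N)
(K + H(-117))/(-3493*(-1) - 34452) = (19771 + (3 - 117))/(-3493*(-1) - 34452) = (19771 - 114)/(3493 - 34452) = 19657/(-30959) = 19657*(-1/30959) = -19657/30959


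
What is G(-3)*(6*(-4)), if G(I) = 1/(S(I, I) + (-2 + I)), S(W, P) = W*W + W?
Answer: -24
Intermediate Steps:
S(W, P) = W + W² (S(W, P) = W² + W = W + W²)
G(I) = 1/(-2 + I + I*(1 + I)) (G(I) = 1/(I*(1 + I) + (-2 + I)) = 1/(-2 + I + I*(1 + I)))
G(-3)*(6*(-4)) = (6*(-4))/(-2 - 3 - 3*(1 - 3)) = -24/(-2 - 3 - 3*(-2)) = -24/(-2 - 3 + 6) = -24/1 = 1*(-24) = -24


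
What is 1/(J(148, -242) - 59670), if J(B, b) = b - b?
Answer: -1/59670 ≈ -1.6759e-5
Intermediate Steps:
J(B, b) = 0
1/(J(148, -242) - 59670) = 1/(0 - 59670) = 1/(-59670) = -1/59670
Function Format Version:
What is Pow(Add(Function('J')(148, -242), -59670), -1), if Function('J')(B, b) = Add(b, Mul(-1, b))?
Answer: Rational(-1, 59670) ≈ -1.6759e-5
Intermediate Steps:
Function('J')(B, b) = 0
Pow(Add(Function('J')(148, -242), -59670), -1) = Pow(Add(0, -59670), -1) = Pow(-59670, -1) = Rational(-1, 59670)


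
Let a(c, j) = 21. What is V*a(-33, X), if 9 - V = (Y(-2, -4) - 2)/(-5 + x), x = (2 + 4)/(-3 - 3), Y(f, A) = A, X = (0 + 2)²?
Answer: 168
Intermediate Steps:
X = 4 (X = 2² = 4)
x = -1 (x = 6/(-6) = 6*(-⅙) = -1)
V = 8 (V = 9 - (-4 - 2)/(-5 - 1) = 9 - (-6)/(-6) = 9 - (-6)*(-1)/6 = 9 - 1*1 = 9 - 1 = 8)
V*a(-33, X) = 8*21 = 168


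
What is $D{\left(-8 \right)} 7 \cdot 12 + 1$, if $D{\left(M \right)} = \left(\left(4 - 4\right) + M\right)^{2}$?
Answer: $5377$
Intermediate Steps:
$D{\left(M \right)} = M^{2}$ ($D{\left(M \right)} = \left(0 + M\right)^{2} = M^{2}$)
$D{\left(-8 \right)} 7 \cdot 12 + 1 = \left(-8\right)^{2} \cdot 7 \cdot 12 + 1 = 64 \cdot 84 + 1 = 5376 + 1 = 5377$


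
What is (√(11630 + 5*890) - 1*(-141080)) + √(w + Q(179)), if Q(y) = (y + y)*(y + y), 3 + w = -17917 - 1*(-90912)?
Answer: 141080 + 2*√50289 + 4*√1005 ≈ 1.4166e+5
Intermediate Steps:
w = 72992 (w = -3 + (-17917 - 1*(-90912)) = -3 + (-17917 + 90912) = -3 + 72995 = 72992)
Q(y) = 4*y² (Q(y) = (2*y)*(2*y) = 4*y²)
(√(11630 + 5*890) - 1*(-141080)) + √(w + Q(179)) = (√(11630 + 5*890) - 1*(-141080)) + √(72992 + 4*179²) = (√(11630 + 4450) + 141080) + √(72992 + 4*32041) = (√16080 + 141080) + √(72992 + 128164) = (4*√1005 + 141080) + √201156 = (141080 + 4*√1005) + 2*√50289 = 141080 + 2*√50289 + 4*√1005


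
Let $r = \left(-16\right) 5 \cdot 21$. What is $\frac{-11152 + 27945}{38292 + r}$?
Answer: $\frac{16793}{36612} \approx 0.45867$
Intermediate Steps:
$r = -1680$ ($r = \left(-80\right) 21 = -1680$)
$\frac{-11152 + 27945}{38292 + r} = \frac{-11152 + 27945}{38292 - 1680} = \frac{16793}{36612}$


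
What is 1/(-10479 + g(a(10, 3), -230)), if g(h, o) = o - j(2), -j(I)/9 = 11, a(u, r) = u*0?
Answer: -1/10610 ≈ -9.4251e-5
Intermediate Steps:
a(u, r) = 0
j(I) = -99 (j(I) = -9*11 = -99)
g(h, o) = 99 + o (g(h, o) = o - 1*(-99) = o + 99 = 99 + o)
1/(-10479 + g(a(10, 3), -230)) = 1/(-10479 + (99 - 230)) = 1/(-10479 - 131) = 1/(-10610) = -1/10610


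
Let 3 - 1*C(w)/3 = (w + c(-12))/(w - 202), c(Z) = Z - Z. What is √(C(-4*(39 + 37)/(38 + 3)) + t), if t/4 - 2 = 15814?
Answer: √14396418249/477 ≈ 251.54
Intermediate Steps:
c(Z) = 0
C(w) = 9 - 3*w/(-202 + w) (C(w) = 9 - 3*(w + 0)/(w - 202) = 9 - 3*w/(-202 + w))
t = 63264 (t = 8 + 4*15814 = 8 + 63256 = 63264)
√(C(-4*(39 + 37)/(38 + 3)) + t) = √(6*(-303 - 4*(39 + 37)/(38 + 3))/(-202 - 4*(39 + 37)/(38 + 3)) + 63264) = √(6*(-303 - 4/(41/76))/(-202 - 4/(41/76)) + 63264) = √(6*(-303 - 4/(41*(1/76)))/(-202 - 4/(41*(1/76))) + 63264) = √(6*(-303 - 4/41/76)/(-202 - 4/41/76) + 63264) = √(6*(-303 - 4*76/41)/(-202 - 4*76/41) + 63264) = √(6*(-303 - 304/41)/(-202 - 304/41) + 63264) = √(6*(-12727/41)/(-8586/41) + 63264) = √(6*(-41/8586)*(-12727/41) + 63264) = √(12727/1431 + 63264) = √(90543511/1431) = √14396418249/477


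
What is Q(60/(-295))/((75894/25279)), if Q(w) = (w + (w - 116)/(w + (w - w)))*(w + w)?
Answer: -10221816440/132093507 ≈ -77.383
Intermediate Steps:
Q(w) = 2*w*(w + (-116 + w)/w) (Q(w) = (w + (-116 + w)/(w + 0))*(2*w) = (w + (-116 + w)/w)*(2*w) = 2*w*(w + (-116 + w)/w))
Q(60/(-295))/((75894/25279)) = (-232 + 2*(60/(-295)) + 2*(60/(-295))**2)/((75894/25279)) = (-232 + 2*(60*(-1/295)) + 2*(60*(-1/295))**2)/((75894*(1/25279))) = (-232 + 2*(-12/59) + 2*(-12/59)**2)/(75894/25279) = (-232 - 24/59 + 2*(144/3481))*(25279/75894) = (-232 - 24/59 + 288/3481)*(25279/75894) = -808720/3481*25279/75894 = -10221816440/132093507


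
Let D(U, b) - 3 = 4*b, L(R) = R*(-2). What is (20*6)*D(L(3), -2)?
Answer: -600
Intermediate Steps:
L(R) = -2*R
D(U, b) = 3 + 4*b
(20*6)*D(L(3), -2) = (20*6)*(3 + 4*(-2)) = 120*(3 - 8) = 120*(-5) = -600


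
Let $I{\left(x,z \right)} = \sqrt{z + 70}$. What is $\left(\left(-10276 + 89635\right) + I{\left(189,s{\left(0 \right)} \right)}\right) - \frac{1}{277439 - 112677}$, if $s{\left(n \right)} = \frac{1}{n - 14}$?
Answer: $\frac{13075347557}{164762} + \frac{\sqrt{13706}}{14} \approx 79367.0$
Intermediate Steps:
$s{\left(n \right)} = \frac{1}{-14 + n}$
$I{\left(x,z \right)} = \sqrt{70 + z}$
$\left(\left(-10276 + 89635\right) + I{\left(189,s{\left(0 \right)} \right)}\right) - \frac{1}{277439 - 112677} = \left(\left(-10276 + 89635\right) + \sqrt{70 + \frac{1}{-14 + 0}}\right) - \frac{1}{277439 - 112677} = \left(79359 + \sqrt{70 + \frac{1}{-14}}\right) - \frac{1}{164762} = \left(79359 + \sqrt{70 - \frac{1}{14}}\right) - \frac{1}{164762} = \left(79359 + \sqrt{\frac{979}{14}}\right) - \frac{1}{164762} = \left(79359 + \frac{\sqrt{13706}}{14}\right) - \frac{1}{164762} = \frac{13075347557}{164762} + \frac{\sqrt{13706}}{14}$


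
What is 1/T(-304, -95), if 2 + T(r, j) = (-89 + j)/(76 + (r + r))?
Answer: -133/220 ≈ -0.60455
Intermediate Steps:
T(r, j) = -2 + (-89 + j)/(76 + 2*r) (T(r, j) = -2 + (-89 + j)/(76 + (r + r)) = -2 + (-89 + j)/(76 + 2*r))
1/T(-304, -95) = 1/((-241 - 95 - 4*(-304))/(2*(38 - 304))) = 1/((1/2)*(-241 - 95 + 1216)/(-266)) = 1/((1/2)*(-1/266)*880) = 1/(-220/133) = -133/220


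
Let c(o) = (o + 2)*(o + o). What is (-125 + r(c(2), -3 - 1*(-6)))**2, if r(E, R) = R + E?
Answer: 11236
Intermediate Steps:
c(o) = 2*o*(2 + o) (c(o) = (2 + o)*(2*o) = 2*o*(2 + o))
r(E, R) = E + R
(-125 + r(c(2), -3 - 1*(-6)))**2 = (-125 + (2*2*(2 + 2) + (-3 - 1*(-6))))**2 = (-125 + (2*2*4 + (-3 + 6)))**2 = (-125 + (16 + 3))**2 = (-125 + 19)**2 = (-106)**2 = 11236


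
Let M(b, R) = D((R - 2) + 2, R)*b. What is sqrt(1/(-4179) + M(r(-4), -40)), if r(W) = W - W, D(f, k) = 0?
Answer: I*sqrt(4179)/4179 ≈ 0.015469*I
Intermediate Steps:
r(W) = 0
M(b, R) = 0 (M(b, R) = 0*b = 0)
sqrt(1/(-4179) + M(r(-4), -40)) = sqrt(1/(-4179) + 0) = sqrt(-1/4179 + 0) = sqrt(-1/4179) = I*sqrt(4179)/4179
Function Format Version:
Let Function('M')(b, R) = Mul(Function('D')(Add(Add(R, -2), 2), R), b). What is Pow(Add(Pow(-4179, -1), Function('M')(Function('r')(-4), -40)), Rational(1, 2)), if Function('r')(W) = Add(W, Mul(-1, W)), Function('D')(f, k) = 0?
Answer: Mul(Rational(1, 4179), I, Pow(4179, Rational(1, 2))) ≈ Mul(0.015469, I)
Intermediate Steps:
Function('r')(W) = 0
Function('M')(b, R) = 0 (Function('M')(b, R) = Mul(0, b) = 0)
Pow(Add(Pow(-4179, -1), Function('M')(Function('r')(-4), -40)), Rational(1, 2)) = Pow(Add(Pow(-4179, -1), 0), Rational(1, 2)) = Pow(Add(Rational(-1, 4179), 0), Rational(1, 2)) = Pow(Rational(-1, 4179), Rational(1, 2)) = Mul(Rational(1, 4179), I, Pow(4179, Rational(1, 2)))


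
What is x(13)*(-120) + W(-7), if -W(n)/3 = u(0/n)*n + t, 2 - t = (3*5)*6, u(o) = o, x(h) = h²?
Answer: -20016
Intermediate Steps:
t = -88 (t = 2 - 3*5*6 = 2 - 15*6 = 2 - 1*90 = 2 - 90 = -88)
W(n) = 264 (W(n) = -3*((0/n)*n - 88) = -3*(0*n - 88) = -3*(0 - 88) = -3*(-88) = 264)
x(13)*(-120) + W(-7) = 13²*(-120) + 264 = 169*(-120) + 264 = -20280 + 264 = -20016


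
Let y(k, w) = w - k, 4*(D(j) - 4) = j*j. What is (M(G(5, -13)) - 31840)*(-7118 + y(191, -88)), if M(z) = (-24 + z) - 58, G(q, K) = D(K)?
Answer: 943139691/4 ≈ 2.3578e+8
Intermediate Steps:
D(j) = 4 + j²/4 (D(j) = 4 + (j*j)/4 = 4 + j²/4)
G(q, K) = 4 + K²/4
M(z) = -82 + z
(M(G(5, -13)) - 31840)*(-7118 + y(191, -88)) = ((-82 + (4 + (¼)*(-13)²)) - 31840)*(-7118 + (-88 - 1*191)) = ((-82 + (4 + (¼)*169)) - 31840)*(-7118 + (-88 - 191)) = ((-82 + (4 + 169/4)) - 31840)*(-7118 - 279) = ((-82 + 185/4) - 31840)*(-7397) = (-143/4 - 31840)*(-7397) = -127503/4*(-7397) = 943139691/4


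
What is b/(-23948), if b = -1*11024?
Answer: 2756/5987 ≈ 0.46033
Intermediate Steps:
b = -11024
b/(-23948) = -11024/(-23948) = -11024*(-1/23948) = 2756/5987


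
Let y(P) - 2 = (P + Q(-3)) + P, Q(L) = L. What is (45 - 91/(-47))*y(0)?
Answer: -2206/47 ≈ -46.936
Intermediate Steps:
y(P) = -1 + 2*P (y(P) = 2 + ((P - 3) + P) = 2 + ((-3 + P) + P) = 2 + (-3 + 2*P) = -1 + 2*P)
(45 - 91/(-47))*y(0) = (45 - 91/(-47))*(-1 + 2*0) = (45 - 91*(-1/47))*(-1 + 0) = (45 + 91/47)*(-1) = (2206/47)*(-1) = -2206/47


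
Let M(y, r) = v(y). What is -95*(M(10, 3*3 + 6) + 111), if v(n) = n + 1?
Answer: -11590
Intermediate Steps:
v(n) = 1 + n
M(y, r) = 1 + y
-95*(M(10, 3*3 + 6) + 111) = -95*((1 + 10) + 111) = -95*(11 + 111) = -95*122 = -11590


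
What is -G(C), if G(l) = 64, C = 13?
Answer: -64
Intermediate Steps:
-G(C) = -1*64 = -64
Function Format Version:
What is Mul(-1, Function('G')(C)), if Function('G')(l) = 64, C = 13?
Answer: -64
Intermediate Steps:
Mul(-1, Function('G')(C)) = Mul(-1, 64) = -64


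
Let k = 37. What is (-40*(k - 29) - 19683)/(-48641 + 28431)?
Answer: 20003/20210 ≈ 0.98976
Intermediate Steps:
(-40*(k - 29) - 19683)/(-48641 + 28431) = (-40*(37 - 29) - 19683)/(-48641 + 28431) = (-40*8 - 19683)/(-20210) = (-320 - 19683)*(-1/20210) = -20003*(-1/20210) = 20003/20210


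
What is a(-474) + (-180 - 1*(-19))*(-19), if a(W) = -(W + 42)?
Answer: 3491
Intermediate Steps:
a(W) = -42 - W (a(W) = -(42 + W) = -42 - W)
a(-474) + (-180 - 1*(-19))*(-19) = (-42 - 1*(-474)) + (-180 - 1*(-19))*(-19) = (-42 + 474) + (-180 + 19)*(-19) = 432 - 161*(-19) = 432 + 3059 = 3491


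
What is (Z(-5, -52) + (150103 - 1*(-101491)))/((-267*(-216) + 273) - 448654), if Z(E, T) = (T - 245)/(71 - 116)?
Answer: -1258003/1953545 ≈ -0.64396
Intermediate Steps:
Z(E, T) = 49/9 - T/45 (Z(E, T) = (-245 + T)/(-45) = (-245 + T)*(-1/45) = 49/9 - T/45)
(Z(-5, -52) + (150103 - 1*(-101491)))/((-267*(-216) + 273) - 448654) = ((49/9 - 1/45*(-52)) + (150103 - 1*(-101491)))/((-267*(-216) + 273) - 448654) = ((49/9 + 52/45) + (150103 + 101491))/((57672 + 273) - 448654) = (33/5 + 251594)/(57945 - 448654) = (1258003/5)/(-390709) = (1258003/5)*(-1/390709) = -1258003/1953545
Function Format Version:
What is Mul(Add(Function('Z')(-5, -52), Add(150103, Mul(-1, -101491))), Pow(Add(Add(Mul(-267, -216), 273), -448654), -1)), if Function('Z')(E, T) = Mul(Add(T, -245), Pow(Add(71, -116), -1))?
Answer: Rational(-1258003, 1953545) ≈ -0.64396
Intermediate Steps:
Function('Z')(E, T) = Add(Rational(49, 9), Mul(Rational(-1, 45), T)) (Function('Z')(E, T) = Mul(Add(-245, T), Pow(-45, -1)) = Mul(Add(-245, T), Rational(-1, 45)) = Add(Rational(49, 9), Mul(Rational(-1, 45), T)))
Mul(Add(Function('Z')(-5, -52), Add(150103, Mul(-1, -101491))), Pow(Add(Add(Mul(-267, -216), 273), -448654), -1)) = Mul(Add(Add(Rational(49, 9), Mul(Rational(-1, 45), -52)), Add(150103, Mul(-1, -101491))), Pow(Add(Add(Mul(-267, -216), 273), -448654), -1)) = Mul(Add(Add(Rational(49, 9), Rational(52, 45)), Add(150103, 101491)), Pow(Add(Add(57672, 273), -448654), -1)) = Mul(Add(Rational(33, 5), 251594), Pow(Add(57945, -448654), -1)) = Mul(Rational(1258003, 5), Pow(-390709, -1)) = Mul(Rational(1258003, 5), Rational(-1, 390709)) = Rational(-1258003, 1953545)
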